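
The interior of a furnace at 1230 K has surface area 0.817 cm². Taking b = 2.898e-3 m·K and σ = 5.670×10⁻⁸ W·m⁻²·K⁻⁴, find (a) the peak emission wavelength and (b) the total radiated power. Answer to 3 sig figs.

λ_max ≈ 2.36×10³ nm; P ≈ 10.6 W

(a) λ_max = b/T = 2.898×10⁻³/1230 = 2.356×10⁻⁶ m = 2.36×10³ nm.
Area A = 0.817 cm² = 8.17×10⁻⁵ m².
(b) P = σAT⁴ = 5.670×10⁻⁸×8.17×10⁻⁵×(1230)⁴ = 10.6 W.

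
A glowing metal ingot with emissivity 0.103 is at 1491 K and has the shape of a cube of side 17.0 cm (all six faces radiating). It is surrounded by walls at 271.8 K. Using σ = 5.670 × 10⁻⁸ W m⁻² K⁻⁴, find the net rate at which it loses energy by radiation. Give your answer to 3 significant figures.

Net loss ≈ 5.00×10³ W

Area A = 6s² = 6×(0.170 m)² = 0.1734 m².
Net radiated power P_net = εσA(T⁴ − T₀⁴) = 0.103×5.670×10⁻⁸×0.1734×(1491⁴ − 271.8⁴).
T⁴ − T₀⁴ = 4.94209×10¹² − 5.45755×10⁹ = 4.93663×10¹² K⁴, so P_net = 5.00×10³ W.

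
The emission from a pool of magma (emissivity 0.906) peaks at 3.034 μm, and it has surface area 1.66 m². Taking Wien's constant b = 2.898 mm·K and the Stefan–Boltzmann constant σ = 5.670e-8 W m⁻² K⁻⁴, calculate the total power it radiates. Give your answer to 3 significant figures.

Wien's law: T = b/λ_max = 2.898×10⁻³/3.034×10⁻⁶ = 955.175 K.
Area A = 1.66 m².
Then P = εσAT⁴ = 0.906×5.670×10⁻⁸×1.66×(955.175)⁴ = 7.10×10⁴ W.

P ≈ 7.10×10⁴ W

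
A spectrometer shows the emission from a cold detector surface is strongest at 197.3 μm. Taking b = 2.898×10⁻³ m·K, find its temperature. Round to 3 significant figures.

T ≈ 14.7 K

Wien's law gives T = b/λ_max = (2.898×10⁻³ m·K)/(1.973×10⁻⁴ m) = 14.7 K.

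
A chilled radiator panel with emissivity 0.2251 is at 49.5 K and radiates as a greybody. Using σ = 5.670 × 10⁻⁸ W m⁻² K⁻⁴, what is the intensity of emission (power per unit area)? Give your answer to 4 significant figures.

Stefan–Boltzmann: I = εσT⁴ = 0.2251 × 5.670×10⁻⁸ × (49.5)⁴ = 0.07663 W/m².

I ≈ 0.07663 W/m²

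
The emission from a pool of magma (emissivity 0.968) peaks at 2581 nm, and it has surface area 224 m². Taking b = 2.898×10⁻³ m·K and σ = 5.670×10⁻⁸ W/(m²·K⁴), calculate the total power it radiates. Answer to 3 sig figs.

Wien's law: T = b/λ_max = 2.898×10⁻³/2.581×10⁻⁶ = 1122.82 K.
Area A = 224 m².
Then P = εσAT⁴ = 0.968×5.670×10⁻⁸×224×(1122.82)⁴ = 1.95×10⁷ W.

P ≈ 1.95×10⁷ W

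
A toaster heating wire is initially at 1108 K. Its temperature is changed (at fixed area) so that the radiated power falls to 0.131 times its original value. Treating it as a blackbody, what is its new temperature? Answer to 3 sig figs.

P ∝ T⁴, so T₂/T₁ = (P₂/P₁)^(1/4) = (0.131)^(1/4) = 0.601614.
T₂ = 1108 × 0.601614 = 667 K.

T₂ ≈ 667 K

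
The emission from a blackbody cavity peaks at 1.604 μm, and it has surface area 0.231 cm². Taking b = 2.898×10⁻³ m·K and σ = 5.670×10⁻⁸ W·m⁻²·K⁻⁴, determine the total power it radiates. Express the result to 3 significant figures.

P ≈ 14.0 W

Wien's law: T = b/λ_max = 2.898×10⁻³/1.604×10⁻⁶ = 1806.73 K.
Area A = 0.231 cm² = 2.31×10⁻⁵ m².
Then P = σAT⁴ = 5.670×10⁻⁸×2.31×10⁻⁵×(1806.73)⁴ = 14.0 W.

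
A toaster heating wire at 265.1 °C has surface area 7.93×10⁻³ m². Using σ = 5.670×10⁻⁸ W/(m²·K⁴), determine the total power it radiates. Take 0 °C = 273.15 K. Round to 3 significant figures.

T = 265.1 °C + 273.15 = 538.25 K.
Area A = 7.93×10⁻³ m².
P = σAT⁴ = 5.670×10⁻⁸ × 7.93×10⁻³ × (538.25)⁴ = 37.7 W.

P ≈ 37.7 W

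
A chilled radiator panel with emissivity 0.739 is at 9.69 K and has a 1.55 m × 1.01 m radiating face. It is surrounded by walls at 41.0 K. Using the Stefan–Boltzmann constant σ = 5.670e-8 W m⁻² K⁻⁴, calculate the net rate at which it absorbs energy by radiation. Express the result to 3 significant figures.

Net gain ≈ 0.185 W

Area A = 1.55 × 1.01 = 1.5655 m².
Net radiated power P_net = εσA(T⁴ − T₀⁴) = 0.739×5.670×10⁻⁸×1.5655×(9.69⁴ − 41.0⁴).
T⁴ − T₀⁴ = 8816.48 − 2.82576×10⁶ = -2.81694×10⁶ K⁴, so P_net = -0.185 W — negative, meaning a net gain of 0.185 W.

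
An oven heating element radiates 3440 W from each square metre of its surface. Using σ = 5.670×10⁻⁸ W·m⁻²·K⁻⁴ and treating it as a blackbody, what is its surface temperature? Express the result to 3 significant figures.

I = σT⁴, so T = (I/σ)^(1/4) = (3440/(5.670×10⁻⁸))^(1/4) = 496 K.

T ≈ 496 K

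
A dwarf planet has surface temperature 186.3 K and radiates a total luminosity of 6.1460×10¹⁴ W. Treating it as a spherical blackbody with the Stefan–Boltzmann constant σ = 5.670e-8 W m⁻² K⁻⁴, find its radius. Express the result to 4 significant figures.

R ≈ 8.462×10⁵ m

L = 4πR²σT⁴ ⇒ R = √(L/(4πσT⁴)).
σT⁴ = 68.3022 W/m², so R = √(6.1460×10¹⁴/(4π×68.3022)) = 8.462×10⁵ m.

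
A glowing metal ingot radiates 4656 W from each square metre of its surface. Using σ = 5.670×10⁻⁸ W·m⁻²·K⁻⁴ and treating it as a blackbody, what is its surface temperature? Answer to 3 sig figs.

I = σT⁴, so T = (I/σ)^(1/4) = (4656/(5.670×10⁻⁸))^(1/4) = 535 K.

T ≈ 535 K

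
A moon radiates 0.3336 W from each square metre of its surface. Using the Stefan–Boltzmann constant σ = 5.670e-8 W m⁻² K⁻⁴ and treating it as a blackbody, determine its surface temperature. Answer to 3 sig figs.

I = σT⁴, so T = (I/σ)^(1/4) = (0.3336/(5.670×10⁻⁸))^(1/4) = 49.3 K.

T ≈ 49.3 K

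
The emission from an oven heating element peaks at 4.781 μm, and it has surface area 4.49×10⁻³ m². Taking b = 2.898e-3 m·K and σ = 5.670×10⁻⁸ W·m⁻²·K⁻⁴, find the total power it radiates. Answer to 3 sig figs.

P ≈ 34.4 W

Wien's law: T = b/λ_max = 2.898×10⁻³/4.781×10⁻⁶ = 606.149 K.
Area A = 4.49×10⁻³ m².
Then P = σAT⁴ = 5.670×10⁻⁸×4.49×10⁻³×(606.149)⁴ = 34.4 W.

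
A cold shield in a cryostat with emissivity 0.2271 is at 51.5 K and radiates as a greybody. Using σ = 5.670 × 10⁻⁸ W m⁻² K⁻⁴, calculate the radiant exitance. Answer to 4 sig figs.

Stefan–Boltzmann: I = εσT⁴ = 0.2271 × 5.670×10⁻⁸ × (51.5)⁴ = 0.09058 W/m².

I ≈ 0.09058 W/m²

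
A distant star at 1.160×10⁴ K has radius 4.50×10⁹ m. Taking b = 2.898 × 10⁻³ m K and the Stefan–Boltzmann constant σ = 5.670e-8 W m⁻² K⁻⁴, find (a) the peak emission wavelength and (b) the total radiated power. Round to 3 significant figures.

λ_max ≈ 250 nm; P ≈ 2.61×10²⁹ W

(a) λ_max = b/T = 2.898×10⁻³/1.160×10⁴ = 2.498×10⁻⁷ m = 250 nm.
Surface area A = 4πR² = 4π(4.50×10⁹ m)² = 2.54469×10²⁰ m².
(b) P = σAT⁴ = 5.670×10⁻⁸×2.54469×10²⁰×(1.160×10⁴)⁴ = 2.61×10²⁹ W.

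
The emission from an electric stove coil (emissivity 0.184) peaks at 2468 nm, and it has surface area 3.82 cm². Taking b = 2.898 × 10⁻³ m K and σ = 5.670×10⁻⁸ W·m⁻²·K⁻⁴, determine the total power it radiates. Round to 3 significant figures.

P ≈ 7.58 W

Wien's law: T = b/λ_max = 2.898×10⁻³/2.468×10⁻⁶ = 1174.23 K.
Area A = 3.82 cm² = 3.82×10⁻⁴ m².
Then P = εσAT⁴ = 0.184×5.670×10⁻⁸×3.82×10⁻⁴×(1174.23)⁴ = 7.58 W.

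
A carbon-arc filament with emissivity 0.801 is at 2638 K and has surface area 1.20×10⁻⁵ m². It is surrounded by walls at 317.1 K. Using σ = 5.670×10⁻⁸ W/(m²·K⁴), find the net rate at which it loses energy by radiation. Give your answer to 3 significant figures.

Area A = 1.20×10⁻⁵ m².
Net radiated power P_net = εσA(T⁴ − T₀⁴) = 0.801×5.670×10⁻⁸×1.20×10⁻⁵×(2638⁴ − 317.1⁴).
T⁴ − T₀⁴ = 4.84283×10¹³ − 1.01108×10¹⁰ = 4.84182×10¹³ K⁴, so P_net = 26.4 W.

Net loss ≈ 26.4 W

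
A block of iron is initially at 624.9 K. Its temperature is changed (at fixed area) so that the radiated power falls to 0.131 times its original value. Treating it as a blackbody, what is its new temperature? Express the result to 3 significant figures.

P ∝ T⁴, so T₂/T₁ = (P₂/P₁)^(1/4) = (0.131)^(1/4) = 0.601614.
T₂ = 624.9 × 0.601614 = 376 K.

T₂ ≈ 376 K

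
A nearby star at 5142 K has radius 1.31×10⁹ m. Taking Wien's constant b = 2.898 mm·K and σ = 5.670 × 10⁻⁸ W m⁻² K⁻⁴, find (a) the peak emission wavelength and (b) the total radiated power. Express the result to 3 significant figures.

(a) λ_max = b/T = 2.898×10⁻³/5142 = 5.636×10⁻⁷ m = 564 nm.
Surface area A = 4πR² = 4π(1.31×10⁹ m)² = 2.15651×10¹⁹ m².
(b) P = σAT⁴ = 5.670×10⁻⁸×2.15651×10¹⁹×(5142)⁴ = 8.55×10²⁶ W.

λ_max ≈ 564 nm; P ≈ 8.55×10²⁶ W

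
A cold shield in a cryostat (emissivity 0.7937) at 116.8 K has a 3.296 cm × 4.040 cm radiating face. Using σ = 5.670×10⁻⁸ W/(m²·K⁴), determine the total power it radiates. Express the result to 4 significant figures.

P ≈ 0.01115 W

Area A = 0.03296 × 0.04040 = 1.33158×10⁻³ m².
P = εσAT⁴ = 0.7937 × 5.670×10⁻⁸ × 1.33158×10⁻³ × (116.8)⁴ = 0.01115 W.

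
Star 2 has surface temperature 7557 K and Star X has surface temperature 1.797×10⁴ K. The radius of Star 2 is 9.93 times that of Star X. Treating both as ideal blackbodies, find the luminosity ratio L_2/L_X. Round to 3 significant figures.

L ∝ R²T⁴, so L_2/L_X = (R_2/R_X)²(T_2/T_X)⁴ = (9.93)² × (7557/1.797×10⁴)⁴ = 98.6049 × 0.0312756 = 3.08.

L_2/L_X ≈ 3.08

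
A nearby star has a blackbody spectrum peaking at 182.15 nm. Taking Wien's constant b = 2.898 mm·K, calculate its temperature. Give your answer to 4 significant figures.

T ≈ 1.591×10⁴ K

Wien's law gives T = b/λ_max = (2.898×10⁻³ m·K)/(1.8215×10⁻⁷ m) = 1.591×10⁴ K.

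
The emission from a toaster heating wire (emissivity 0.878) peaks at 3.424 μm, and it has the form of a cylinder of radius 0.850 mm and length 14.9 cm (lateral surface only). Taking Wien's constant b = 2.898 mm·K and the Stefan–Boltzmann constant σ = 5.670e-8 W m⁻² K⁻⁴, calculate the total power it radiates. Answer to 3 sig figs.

Wien's law: T = b/λ_max = 2.898×10⁻³/3.424×10⁻⁶ = 846.379 K.
Lateral area A = 2πrL = 2π×8.50×10⁻⁴×0.149 = 7.95765×10⁻⁴ m².
Then P = εσAT⁴ = 0.878×5.670×10⁻⁸×7.95765×10⁻⁴×(846.379)⁴ = 20.3 W.

P ≈ 20.3 W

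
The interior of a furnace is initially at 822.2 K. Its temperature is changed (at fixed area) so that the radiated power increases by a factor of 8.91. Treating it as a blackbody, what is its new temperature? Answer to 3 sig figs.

T₂ ≈ 1.42×10³ K

P ∝ T⁴, so T₂/T₁ = (P₂/P₁)^(1/4) = (8.91)^(1/4) = 1.72770.
T₂ = 822.2 × 1.72770 = 1.42×10³ K.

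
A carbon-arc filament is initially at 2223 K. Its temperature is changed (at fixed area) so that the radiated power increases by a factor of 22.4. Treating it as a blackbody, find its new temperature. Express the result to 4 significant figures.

P ∝ T⁴, so T₂/T₁ = (P₂/P₁)^(1/4) = (22.4)^(1/4) = 2.17551.
T₂ = 2223 × 2.17551 = 4836 K.

T₂ ≈ 4836 K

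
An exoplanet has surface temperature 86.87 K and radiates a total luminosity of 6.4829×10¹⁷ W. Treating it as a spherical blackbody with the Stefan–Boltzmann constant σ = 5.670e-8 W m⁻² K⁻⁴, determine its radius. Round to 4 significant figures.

L = 4πR²σT⁴ ⇒ R = √(L/(4πσT⁴)).
σT⁴ = 3.22896 W/m², so R = √(6.4829×10¹⁷/(4π×3.22896)) = 1.264×10⁸ m.

R ≈ 1.264×10⁸ m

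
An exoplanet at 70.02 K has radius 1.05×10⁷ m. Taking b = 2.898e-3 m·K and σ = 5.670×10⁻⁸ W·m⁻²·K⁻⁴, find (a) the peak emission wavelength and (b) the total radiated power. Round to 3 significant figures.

λ_max ≈ 41.4 μm; P ≈ 1.89×10¹⁵ W

(a) λ_max = b/T = 2.898×10⁻³/70.02 = 4.139×10⁻⁵ m = 41.4 μm.
Surface area A = 4πR² = 4π(1.05×10⁷ m)² = 1.38544×10¹⁵ m².
(b) P = σAT⁴ = 5.670×10⁻⁸×1.38544×10¹⁵×(70.02)⁴ = 1.89×10¹⁵ W.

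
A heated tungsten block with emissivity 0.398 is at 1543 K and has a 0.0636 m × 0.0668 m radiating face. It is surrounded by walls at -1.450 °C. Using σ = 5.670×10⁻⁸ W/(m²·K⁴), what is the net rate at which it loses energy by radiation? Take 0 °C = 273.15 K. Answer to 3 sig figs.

Surroundings: T = -1.450 °C + 273.15 = 271.700 K.
Area A = 0.0636 × 0.0668 = 4.24848×10⁻³ m².
Net radiated power P_net = εσA(T⁴ − T₀⁴) = 0.398×5.670×10⁻⁸×4.24848×10⁻³×(1543⁴ − 271.700⁴).
T⁴ − T₀⁴ = 5.66844×10¹² − 5.44952×10⁹ = 5.66299×10¹² K⁴, so P_net = 543 W.

Net loss ≈ 543 W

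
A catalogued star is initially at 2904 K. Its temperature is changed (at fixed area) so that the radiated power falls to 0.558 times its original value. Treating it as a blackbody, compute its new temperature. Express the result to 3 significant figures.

P ∝ T⁴, so T₂/T₁ = (P₂/P₁)^(1/4) = (0.558)^(1/4) = 0.864288.
T₂ = 2904 × 0.864288 = 2.51×10³ K.

T₂ ≈ 2.51×10³ K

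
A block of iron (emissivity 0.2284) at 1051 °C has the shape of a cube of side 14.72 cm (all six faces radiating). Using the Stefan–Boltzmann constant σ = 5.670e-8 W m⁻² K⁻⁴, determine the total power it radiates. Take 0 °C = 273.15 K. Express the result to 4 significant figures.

T = 1051 °C + 273.15 = 1324.15 K.
Area A = 6s² = 6×(0.1472 m)² = 0.130007 m².
P = εσAT⁴ = 0.2284 × 5.670×10⁻⁸ × 0.130007 × (1324.15)⁴ = 5176 W.

P ≈ 5176 W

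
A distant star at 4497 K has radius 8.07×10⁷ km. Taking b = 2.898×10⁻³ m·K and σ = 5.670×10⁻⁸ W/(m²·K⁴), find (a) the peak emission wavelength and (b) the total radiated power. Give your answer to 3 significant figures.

(a) λ_max = b/T = 2.898×10⁻³/4497 = 6.444×10⁻⁷ m = 0.644 μm.
Surface area A = 4πR² = 4π(8.07×10¹⁰ m)² = 8.18384×10²² m².
(b) P = σAT⁴ = 5.670×10⁻⁸×8.18384×10²²×(4497)⁴ = 1.90×10³⁰ W.

λ_max ≈ 0.644 μm; P ≈ 1.90×10³⁰ W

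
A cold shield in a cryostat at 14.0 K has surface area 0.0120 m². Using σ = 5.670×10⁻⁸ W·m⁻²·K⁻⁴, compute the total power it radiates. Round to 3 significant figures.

Area A = 0.0120 m².
P = σAT⁴ = 5.670×10⁻⁸ × 0.0120 × (14.0)⁴ = 2.61×10⁻⁵ W.

P ≈ 2.61×10⁻⁵ W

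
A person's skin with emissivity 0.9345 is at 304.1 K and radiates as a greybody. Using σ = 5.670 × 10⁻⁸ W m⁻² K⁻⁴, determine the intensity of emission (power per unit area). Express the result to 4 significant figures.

I ≈ 453.1 W/m²

Stefan–Boltzmann: I = εσT⁴ = 0.9345 × 5.670×10⁻⁸ × (304.1)⁴ = 453.1 W/m².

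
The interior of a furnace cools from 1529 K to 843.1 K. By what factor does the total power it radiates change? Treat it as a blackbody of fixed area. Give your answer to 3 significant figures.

P₂/P₁ ≈ 0.0924

P ∝ T⁴, so P₂/P₁ = (T₂/T₁)⁴ = (843.1/1529)⁴ = (0.551406)⁴ = 0.0924.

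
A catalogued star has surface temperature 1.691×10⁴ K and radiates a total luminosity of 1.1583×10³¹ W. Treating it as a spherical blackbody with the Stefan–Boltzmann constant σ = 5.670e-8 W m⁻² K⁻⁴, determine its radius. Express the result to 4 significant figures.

R ≈ 1.410×10¹⁰ m

L = 4πR²σT⁴ ⇒ R = √(L/(4πσT⁴)).
σT⁴ = 4.63615×10⁹ W/m², so R = √(1.1583×10³¹/(4π×4.63615×10⁹)) = 1.410×10¹⁰ m.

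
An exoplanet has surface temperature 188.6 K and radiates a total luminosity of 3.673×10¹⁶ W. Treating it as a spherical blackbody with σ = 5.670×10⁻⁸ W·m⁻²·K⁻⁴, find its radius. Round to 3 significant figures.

L = 4πR²σT⁴ ⇒ R = √(L/(4πσT⁴)).
σT⁴ = 71.7381 W/m², so R = √(3.673×10¹⁶/(4π×71.7381)) = 6.38×10⁶ m.

R ≈ 6.38×10⁶ m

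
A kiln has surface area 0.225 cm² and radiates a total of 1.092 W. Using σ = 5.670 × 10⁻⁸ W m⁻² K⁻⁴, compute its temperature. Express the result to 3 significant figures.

T ≈ 962 K

Area A = 0.225 cm² = 2.25×10⁻⁵ m².
P = σAT⁴ ⇒ T = (P/(σA))^(1/4) = (1.092/(5.670×10⁻⁸×2.25×10⁻⁵))^(1/4) = 962 K.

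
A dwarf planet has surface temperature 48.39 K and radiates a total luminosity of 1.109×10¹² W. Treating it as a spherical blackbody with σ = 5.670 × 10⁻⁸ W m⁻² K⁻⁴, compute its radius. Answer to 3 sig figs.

L = 4πR²σT⁴ ⇒ R = √(L/(4πσT⁴)).
σT⁴ = 0.310889 W/m², so R = √(1.109×10¹²/(4π×0.310889)) = 5.33×10⁵ m.

R ≈ 5.33×10⁵ m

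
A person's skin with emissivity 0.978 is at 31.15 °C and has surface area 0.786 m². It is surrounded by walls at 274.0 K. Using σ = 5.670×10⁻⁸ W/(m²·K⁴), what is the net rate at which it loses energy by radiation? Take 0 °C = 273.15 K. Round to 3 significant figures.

Net loss ≈ 128 W

T = 31.15 °C + 273.15 = 304.30 K.
Area A = 0.786 m².
Net radiated power P_net = εσA(T⁴ − T₀⁴) = 0.978×5.670×10⁻⁸×0.786×(304.30⁴ − 274.0⁴).
T⁴ − T₀⁴ = 8.57448×10⁹ − 5.63641×10⁹ = 2.93807×10⁹ K⁴, so P_net = 128 W.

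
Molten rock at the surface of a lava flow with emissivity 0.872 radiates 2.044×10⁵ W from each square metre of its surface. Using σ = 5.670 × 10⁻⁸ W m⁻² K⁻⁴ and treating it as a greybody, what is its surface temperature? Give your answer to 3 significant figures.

T ≈ 1.43×10³ K

I = εσT⁴, so T = (I/εσ)^(1/4) = (2.044×10⁵/(0.872×5.670×10⁻⁸))^(1/4) = 1.43×10³ K.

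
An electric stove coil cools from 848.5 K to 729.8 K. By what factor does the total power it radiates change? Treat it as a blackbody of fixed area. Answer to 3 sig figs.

P ∝ T⁴, so P₂/P₁ = (T₂/T₁)⁴ = (729.8/848.5)⁴ = (0.860106)⁴ = 0.547.

P₂/P₁ ≈ 0.547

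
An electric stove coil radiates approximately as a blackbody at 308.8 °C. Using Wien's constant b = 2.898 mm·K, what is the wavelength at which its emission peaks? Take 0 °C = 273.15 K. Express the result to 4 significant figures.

λ_max ≈ 4.980 μm

T = 308.8 °C + 273.15 = 581.95 K.
Wien's displacement law: λ_max = b/T = (2.898×10⁻³ m·K)/(581.95 K) = 4.9798×10⁻⁶ m.
That is 4.980 μm, in the infrared range.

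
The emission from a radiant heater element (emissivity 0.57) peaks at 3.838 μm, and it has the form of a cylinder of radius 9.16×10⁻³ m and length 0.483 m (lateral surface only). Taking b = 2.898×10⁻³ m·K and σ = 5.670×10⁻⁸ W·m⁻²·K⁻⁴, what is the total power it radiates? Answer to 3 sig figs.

P ≈ 292 W

Wien's law: T = b/λ_max = 2.898×10⁻³/3.838×10⁻⁶ = 755.081 K.
Lateral area A = 2πrL = 2π×9.16×10⁻³×0.483 = 0.0277986 m².
Then P = εσAT⁴ = 0.57×5.670×10⁻⁸×0.0277986×(755.081)⁴ = 292 W.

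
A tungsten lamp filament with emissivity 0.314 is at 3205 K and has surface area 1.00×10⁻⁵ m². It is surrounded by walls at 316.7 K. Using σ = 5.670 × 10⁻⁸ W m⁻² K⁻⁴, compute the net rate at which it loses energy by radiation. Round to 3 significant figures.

Area A = 1.00×10⁻⁵ m².
Net radiated power P_net = εσA(T⁴ − T₀⁴) = 0.314×5.670×10⁻⁸×1.00×10⁻⁵×(3205⁴ − 316.7⁴).
T⁴ − T₀⁴ = 1.05514×10¹⁴ − 1.00599×10¹⁰ = 1.05504×10¹⁴ K⁴, so P_net = 18.8 W.

Net loss ≈ 18.8 W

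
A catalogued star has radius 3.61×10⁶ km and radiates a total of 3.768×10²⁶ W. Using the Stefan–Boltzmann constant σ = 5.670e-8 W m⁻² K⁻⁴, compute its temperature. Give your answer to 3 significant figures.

Surface area A = 4πR² = 4π(3.61×10⁹ m)² = 1.63766×10²⁰ m².
P = σAT⁴ ⇒ T = (P/(σA))^(1/4) = (3.768×10²⁶/(5.670×10⁻⁸×1.63766×10²⁰))^(1/4) = 2.52×10³ K.

T ≈ 2.52×10³ K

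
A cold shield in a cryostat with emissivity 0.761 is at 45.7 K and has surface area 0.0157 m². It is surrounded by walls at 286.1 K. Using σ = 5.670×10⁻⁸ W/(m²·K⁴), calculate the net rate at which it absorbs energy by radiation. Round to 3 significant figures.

Area A = 0.0157 m².
Net radiated power P_net = εσA(T⁴ − T₀⁴) = 0.761×5.670×10⁻⁸×0.0157×(45.7⁴ − 286.1⁴).
T⁴ − T₀⁴ = 4.36179×10⁶ − 6.69995×10⁹ = -6.69559×10⁹ K⁴, so P_net = -4.54 W — negative, meaning a net gain of 4.54 W.

Net gain ≈ 4.54 W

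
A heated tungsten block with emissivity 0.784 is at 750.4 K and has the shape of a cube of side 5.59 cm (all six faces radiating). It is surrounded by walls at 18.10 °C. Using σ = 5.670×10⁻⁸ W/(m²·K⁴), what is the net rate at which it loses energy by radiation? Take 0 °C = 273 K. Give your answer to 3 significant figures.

Surroundings: T = 18.10 °C + 273 = 291.10 K.
Area A = 6s² = 6×(0.0559 m)² = 0.0187489 m².
Net radiated power P_net = εσA(T⁴ − T₀⁴) = 0.784×5.670×10⁻⁸×0.0187489×(750.4⁴ − 291.10⁴).
T⁴ − T₀⁴ = 3.17082×10¹¹ − 7.18073×10⁹ = 3.09901×10¹¹ K⁴, so P_net = 258 W.

Net loss ≈ 258 W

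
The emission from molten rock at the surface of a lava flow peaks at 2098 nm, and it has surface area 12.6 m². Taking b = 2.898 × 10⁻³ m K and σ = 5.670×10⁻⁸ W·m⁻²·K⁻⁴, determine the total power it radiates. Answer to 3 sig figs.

Wien's law: T = b/λ_max = 2.898×10⁻³/2.098×10⁻⁶ = 1381.32 K.
Area A = 12.6 m².
Then P = σAT⁴ = 5.670×10⁻⁸×12.6×(1381.32)⁴ = 2.60×10⁶ W.

P ≈ 2.60×10⁶ W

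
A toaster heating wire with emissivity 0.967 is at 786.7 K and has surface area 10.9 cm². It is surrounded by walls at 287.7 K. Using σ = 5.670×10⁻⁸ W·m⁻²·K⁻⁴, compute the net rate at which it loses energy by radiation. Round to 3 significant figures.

Area A = 10.9 cm² = 1.09×10⁻³ m².
Net radiated power P_net = εσA(T⁴ − T₀⁴) = 0.967×5.670×10⁻⁸×1.09×10⁻³×(786.7⁴ − 287.7⁴).
T⁴ − T₀⁴ = 3.83033×10¹¹ − 6.85109×10⁹ = 3.76182×10¹¹ K⁴, so P_net = 22.5 W.

Net loss ≈ 22.5 W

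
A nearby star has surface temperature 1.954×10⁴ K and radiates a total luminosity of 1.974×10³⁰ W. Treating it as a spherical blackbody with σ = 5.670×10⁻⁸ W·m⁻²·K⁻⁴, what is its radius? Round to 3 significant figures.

L = 4πR²σT⁴ ⇒ R = √(L/(4πσT⁴)).
σT⁴ = 8.26573×10⁹ W/m², so R = √(1.974×10³⁰/(4π×8.26573×10⁹)) = 4.36×10⁹ m.

R ≈ 4.36×10⁹ m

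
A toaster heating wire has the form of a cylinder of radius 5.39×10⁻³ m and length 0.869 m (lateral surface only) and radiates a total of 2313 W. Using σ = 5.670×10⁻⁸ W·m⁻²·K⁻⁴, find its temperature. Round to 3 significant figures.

Lateral area A = 2πrL = 2π×5.39×10⁻³×0.869 = 0.0294299 m².
P = σAT⁴ ⇒ T = (P/(σA))^(1/4) = (2313/(5.670×10⁻⁸×0.0294299))^(1/4) = 1.09×10³ K.

T ≈ 1.09×10³ K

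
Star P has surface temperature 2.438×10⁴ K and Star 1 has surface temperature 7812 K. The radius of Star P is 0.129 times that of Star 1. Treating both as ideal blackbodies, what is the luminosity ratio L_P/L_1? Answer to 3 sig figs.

L_P/L_1 ≈ 1.58

L ∝ R²T⁴, so L_P/L_1 = (R_P/R_1)²(T_P/T_1)⁴ = (0.129)² × (2.438×10⁴/7812)⁴ = 0.016641 × 94.8606 = 1.58.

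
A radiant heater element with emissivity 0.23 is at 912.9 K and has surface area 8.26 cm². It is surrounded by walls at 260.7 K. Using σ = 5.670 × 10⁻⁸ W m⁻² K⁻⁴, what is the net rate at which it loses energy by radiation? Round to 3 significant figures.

Net loss ≈ 7.43 W

Area A = 8.26 cm² = 8.26×10⁻⁴ m².
Net radiated power P_net = εσA(T⁴ − T₀⁴) = 0.23×5.670×10⁻⁸×8.26×10⁻⁴×(912.9⁴ − 260.7⁴).
T⁴ − T₀⁴ = 6.94533×10¹¹ − 4.61917×10⁹ = 6.89914×10¹¹ K⁴, so P_net = 7.43 W.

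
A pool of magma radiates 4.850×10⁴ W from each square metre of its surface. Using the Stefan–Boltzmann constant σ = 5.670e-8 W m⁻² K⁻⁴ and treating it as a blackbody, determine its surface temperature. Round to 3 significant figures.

T ≈ 962 K

I = σT⁴, so T = (I/σ)^(1/4) = (4.850×10⁴/(5.670×10⁻⁸))^(1/4) = 962 K.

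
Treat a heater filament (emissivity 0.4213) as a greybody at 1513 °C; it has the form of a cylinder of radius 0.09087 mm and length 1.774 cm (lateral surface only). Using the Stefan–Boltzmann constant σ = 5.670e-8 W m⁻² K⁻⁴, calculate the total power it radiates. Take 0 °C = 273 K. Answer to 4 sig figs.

T = 1513 °C + 273 = 1786 K.
Lateral area A = 2πrL = 2π×9.087×10⁻⁵×0.01774 = 1.01287×10⁻⁵ m².
P = εσAT⁴ = 0.4213 × 5.670×10⁻⁸ × 1.01287×10⁻⁵ × (1786)⁴ = 2.462 W.

P ≈ 2.462 W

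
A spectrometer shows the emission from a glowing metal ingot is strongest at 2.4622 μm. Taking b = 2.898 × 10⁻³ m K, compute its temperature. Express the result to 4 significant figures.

T ≈ 1177 K

Wien's law gives T = b/λ_max = (2.898×10⁻³ m·K)/(2.4622×10⁻⁶ m) = 1177 K.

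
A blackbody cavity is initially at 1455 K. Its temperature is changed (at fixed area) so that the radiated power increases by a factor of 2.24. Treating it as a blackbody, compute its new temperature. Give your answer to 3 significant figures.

P ∝ T⁴, so T₂/T₁ = (P₂/P₁)^(1/4) = (2.24)^(1/4) = 1.22338.
T₂ = 1455 × 1.22338 = 1.78×10³ K.

T₂ ≈ 1.78×10³ K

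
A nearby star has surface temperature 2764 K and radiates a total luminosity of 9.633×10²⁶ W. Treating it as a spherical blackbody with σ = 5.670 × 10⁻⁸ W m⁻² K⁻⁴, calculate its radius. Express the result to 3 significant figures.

L = 4πR²σT⁴ ⇒ R = √(L/(4πσT⁴)).
σT⁴ = 3.30929×10⁶ W/m², so R = √(9.633×10²⁶/(4π×3.30929×10⁶)) = 4.81×10⁹ m.

R ≈ 4.81×10⁹ m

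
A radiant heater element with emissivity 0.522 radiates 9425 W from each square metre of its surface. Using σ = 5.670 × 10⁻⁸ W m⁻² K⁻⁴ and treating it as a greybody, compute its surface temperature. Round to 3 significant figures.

T ≈ 751 K

I = εσT⁴, so T = (I/εσ)^(1/4) = (9425/(0.522×5.670×10⁻⁸))^(1/4) = 751 K.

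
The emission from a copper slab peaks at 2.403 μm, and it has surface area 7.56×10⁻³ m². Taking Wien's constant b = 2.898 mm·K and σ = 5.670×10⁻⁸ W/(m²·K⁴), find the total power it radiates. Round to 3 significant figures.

P ≈ 907 W

Wien's law: T = b/λ_max = 2.898×10⁻³/2.403×10⁻⁶ = 1205.99 K.
Area A = 7.56×10⁻³ m².
Then P = σAT⁴ = 5.670×10⁻⁸×7.56×10⁻³×(1205.99)⁴ = 907 W.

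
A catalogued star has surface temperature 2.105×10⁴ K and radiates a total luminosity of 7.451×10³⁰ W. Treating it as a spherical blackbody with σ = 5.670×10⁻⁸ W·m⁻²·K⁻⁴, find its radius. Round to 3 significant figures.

R ≈ 7.30×10⁹ m

L = 4πR²σT⁴ ⇒ R = √(L/(4πσT⁴)).
σT⁴ = 1.11325×10¹⁰ W/m², so R = √(7.451×10³⁰/(4π×1.11325×10¹⁰)) = 7.30×10⁹ m.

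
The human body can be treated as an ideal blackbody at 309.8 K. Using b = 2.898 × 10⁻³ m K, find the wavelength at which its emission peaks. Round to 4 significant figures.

λ_max ≈ 9.354 μm

Wien's displacement law: λ_max = b/T = (2.898×10⁻³ m·K)/(309.8 K) = 9.3544×10⁻⁶ m.
That is 9.354 μm, in the infrared range.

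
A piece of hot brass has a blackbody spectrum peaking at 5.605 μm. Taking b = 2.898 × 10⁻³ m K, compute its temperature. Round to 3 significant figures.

Wien's law gives T = b/λ_max = (2.898×10⁻³ m·K)/(5.605×10⁻⁶ m) = 517 K.

T ≈ 517 K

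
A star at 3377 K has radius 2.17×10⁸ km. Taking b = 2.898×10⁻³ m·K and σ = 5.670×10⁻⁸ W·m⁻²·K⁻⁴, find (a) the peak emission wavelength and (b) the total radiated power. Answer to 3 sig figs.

λ_max ≈ 0.858 μm; P ≈ 4.36×10³⁰ W

(a) λ_max = b/T = 2.898×10⁻³/3377 = 8.582×10⁻⁷ m = 0.858 μm.
Surface area A = 4πR² = 4π(2.17×10¹¹ m)² = 5.91738×10²³ m².
(b) P = σAT⁴ = 5.670×10⁻⁸×5.91738×10²³×(3377)⁴ = 4.36×10³⁰ W.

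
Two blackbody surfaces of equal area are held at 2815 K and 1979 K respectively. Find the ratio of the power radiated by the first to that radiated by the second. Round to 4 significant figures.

P₁/P₂ ≈ 4.094

With equal areas, P₁/P₂ = (T₁/T₂)⁴ = (2815/1979)⁴ = 4.094.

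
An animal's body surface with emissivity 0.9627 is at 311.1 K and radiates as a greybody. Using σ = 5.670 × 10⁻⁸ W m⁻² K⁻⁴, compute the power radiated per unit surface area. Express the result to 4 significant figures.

I ≈ 511.3 W/m²

Stefan–Boltzmann: I = εσT⁴ = 0.9627 × 5.670×10⁻⁸ × (311.1)⁴ = 511.3 W/m².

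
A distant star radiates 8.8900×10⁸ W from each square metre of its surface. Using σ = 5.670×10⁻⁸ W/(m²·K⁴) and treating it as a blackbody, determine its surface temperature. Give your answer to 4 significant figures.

I = σT⁴, so T = (I/σ)^(1/4) = (8.8900×10⁸/(5.670×10⁻⁸))^(1/4) = 1.119×10⁴ K.

T ≈ 1.119×10⁴ K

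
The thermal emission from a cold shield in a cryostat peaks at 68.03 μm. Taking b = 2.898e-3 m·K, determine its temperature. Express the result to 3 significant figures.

Wien's law gives T = b/λ_max = (2.898×10⁻³ m·K)/(6.803×10⁻⁵ m) = 42.6 K.

T ≈ 42.6 K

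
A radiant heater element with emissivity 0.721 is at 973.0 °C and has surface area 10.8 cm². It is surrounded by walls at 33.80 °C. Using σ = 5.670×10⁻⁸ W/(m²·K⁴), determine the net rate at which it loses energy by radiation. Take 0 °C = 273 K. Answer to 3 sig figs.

Net loss ≈ 106 W

T = 973.0 °C + 273 = 1246.0 K.
Surroundings: T = 33.80 °C + 273 = 306.80 K.
Area A = 10.8 cm² = 1.08×10⁻³ m².
Net radiated power P_net = εσA(T⁴ − T₀⁴) = 0.721×5.670×10⁻⁸×1.08×10⁻³×(1246.0⁴ − 306.80⁴).
T⁴ − T₀⁴ = 2.41031×10¹² − 8.85975×10⁹ = 2.40145×10¹² K⁴, so P_net = 106 W.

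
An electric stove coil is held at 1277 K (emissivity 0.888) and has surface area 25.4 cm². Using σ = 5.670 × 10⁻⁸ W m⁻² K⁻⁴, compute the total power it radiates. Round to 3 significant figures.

Area A = 25.4 cm² = 2.54×10⁻³ m².
P = εσAT⁴ = 0.888 × 5.670×10⁻⁸ × 2.54×10⁻³ × (1277)⁴ = 340 W.

P ≈ 340 W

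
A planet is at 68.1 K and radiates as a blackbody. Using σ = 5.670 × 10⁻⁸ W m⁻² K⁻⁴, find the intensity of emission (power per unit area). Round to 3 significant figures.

I ≈ 1.22 W/m²

Stefan–Boltzmann: I = σT⁴ = 5.670×10⁻⁸ × (68.1)⁴ = 1.22 W/m².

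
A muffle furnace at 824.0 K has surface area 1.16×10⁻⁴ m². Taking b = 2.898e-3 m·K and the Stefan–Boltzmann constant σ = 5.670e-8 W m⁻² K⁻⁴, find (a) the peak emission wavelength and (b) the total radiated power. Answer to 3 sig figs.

(a) λ_max = b/T = 2.898×10⁻³/824.0 = 3.517×10⁻⁶ m = 3.52 μm.
Area A = 1.16×10⁻⁴ m².
(b) P = σAT⁴ = 5.670×10⁻⁸×1.16×10⁻⁴×(824.0)⁴ = 3.03 W.

λ_max ≈ 3.52 μm; P ≈ 3.03 W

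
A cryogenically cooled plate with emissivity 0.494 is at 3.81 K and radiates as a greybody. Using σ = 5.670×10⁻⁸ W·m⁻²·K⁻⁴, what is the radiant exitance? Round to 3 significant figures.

I ≈ 5.90×10⁻⁶ W/m²

Stefan–Boltzmann: I = εσT⁴ = 0.494 × 5.670×10⁻⁸ × (3.81)⁴ = 5.90×10⁻⁶ W/m².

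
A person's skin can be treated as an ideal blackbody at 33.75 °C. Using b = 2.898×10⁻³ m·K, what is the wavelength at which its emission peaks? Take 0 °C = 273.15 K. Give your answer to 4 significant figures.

T = 33.75 °C + 273.15 = 306.90 K.
Wien's displacement law: λ_max = b/T = (2.898×10⁻³ m·K)/(306.90 K) = 9.4428×10⁻⁶ m.
That is 9.443 μm, in the infrared range.

λ_max ≈ 9.443 μm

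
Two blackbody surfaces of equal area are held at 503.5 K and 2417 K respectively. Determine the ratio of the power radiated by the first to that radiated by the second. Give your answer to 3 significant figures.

With equal areas, P₁/P₂ = (T₁/T₂)⁴ = (503.5/2417)⁴ = 1.88×10⁻³.

P₁/P₂ ≈ 1.88×10⁻³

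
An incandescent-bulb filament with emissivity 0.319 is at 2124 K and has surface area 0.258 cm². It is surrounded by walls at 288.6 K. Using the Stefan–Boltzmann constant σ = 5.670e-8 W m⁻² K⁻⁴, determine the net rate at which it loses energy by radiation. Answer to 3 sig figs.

Net loss ≈ 9.49 W

Area A = 0.258 cm² = 2.58×10⁻⁵ m².
Net radiated power P_net = εσA(T⁴ − T₀⁴) = 0.319×5.670×10⁻⁸×2.58×10⁻⁵×(2124⁴ − 288.6⁴).
T⁴ − T₀⁴ = 2.03525×10¹³ − 6.93722×10⁹ = 2.03456×10¹³ K⁴, so P_net = 9.49 W.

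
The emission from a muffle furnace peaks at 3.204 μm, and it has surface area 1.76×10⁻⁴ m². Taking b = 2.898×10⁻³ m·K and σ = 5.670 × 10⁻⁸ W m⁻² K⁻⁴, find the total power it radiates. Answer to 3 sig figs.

Wien's law: T = b/λ_max = 2.898×10⁻³/3.204×10⁻⁶ = 904.494 K.
Area A = 1.76×10⁻⁴ m².
Then P = σAT⁴ = 5.670×10⁻⁸×1.76×10⁻⁴×(904.494)⁴ = 6.68 W.

P ≈ 6.68 W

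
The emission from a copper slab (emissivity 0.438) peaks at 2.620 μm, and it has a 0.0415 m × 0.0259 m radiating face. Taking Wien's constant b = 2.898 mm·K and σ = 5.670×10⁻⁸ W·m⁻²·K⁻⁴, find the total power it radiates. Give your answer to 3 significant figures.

Wien's law: T = b/λ_max = 2.898×10⁻³/2.620×10⁻⁶ = 1106.11 K.
Area A = 0.0415 × 0.0259 = 1.07485×10⁻³ m².
Then P = εσAT⁴ = 0.438×5.670×10⁻⁸×1.07485×10⁻³×(1106.11)⁴ = 40.0 W.

P ≈ 40.0 W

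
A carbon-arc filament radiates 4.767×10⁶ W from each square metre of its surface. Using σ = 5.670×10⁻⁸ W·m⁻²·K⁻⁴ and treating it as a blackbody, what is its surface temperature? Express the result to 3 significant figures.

T ≈ 3.03×10³ K

I = σT⁴, so T = (I/σ)^(1/4) = (4.767×10⁶/(5.670×10⁻⁸))^(1/4) = 3.03×10³ K.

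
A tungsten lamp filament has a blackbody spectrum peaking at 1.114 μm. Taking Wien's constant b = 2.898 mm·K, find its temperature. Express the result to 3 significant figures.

T ≈ 2.60×10³ K

Wien's law gives T = b/λ_max = (2.898×10⁻³ m·K)/(1.114×10⁻⁶ m) = 2.60×10³ K.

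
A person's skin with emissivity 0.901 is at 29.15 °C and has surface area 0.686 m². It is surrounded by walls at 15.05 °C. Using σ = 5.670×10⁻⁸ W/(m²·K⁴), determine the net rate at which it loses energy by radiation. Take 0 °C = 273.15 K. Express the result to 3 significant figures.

T = 29.15 °C + 273.15 = 302.30 K.
Surroundings: T = 15.05 °C + 273.15 = 288.20 K.
Area A = 0.686 m².
Net radiated power P_net = εσA(T⁴ − T₀⁴) = 0.901×5.670×10⁻⁸×0.686×(302.30⁴ − 288.20⁴).
T⁴ − T₀⁴ = 8.35127×10⁹ − 6.89884×10⁹ = 1.45243×10⁹ K⁴, so P_net = 50.9 W.

Net loss ≈ 50.9 W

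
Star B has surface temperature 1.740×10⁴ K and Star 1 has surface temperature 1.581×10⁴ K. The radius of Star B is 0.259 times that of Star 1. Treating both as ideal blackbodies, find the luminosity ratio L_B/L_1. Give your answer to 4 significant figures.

L_B/L_1 ≈ 0.09842

L ∝ R²T⁴, so L_B/L_1 = (R_B/R_1)²(T_B/T_1)⁴ = (0.259)² × (1.740×10⁴/1.581×10⁴)⁴ = 0.067081 × 1.46713 = 0.09842.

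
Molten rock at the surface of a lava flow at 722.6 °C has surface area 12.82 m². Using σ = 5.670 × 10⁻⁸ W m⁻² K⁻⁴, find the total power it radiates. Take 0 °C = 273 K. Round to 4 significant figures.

T = 722.6 °C + 273 = 995.6 K.
Area A = 12.82 m².
P = σAT⁴ = 5.670×10⁻⁸ × 12.82 × (995.6)⁴ = 7.142×10⁵ W.

P ≈ 7.142×10⁵ W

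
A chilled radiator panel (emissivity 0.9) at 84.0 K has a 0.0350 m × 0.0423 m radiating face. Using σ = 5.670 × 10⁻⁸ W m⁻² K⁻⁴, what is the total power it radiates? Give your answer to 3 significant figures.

Area A = 0.0350 × 0.0423 = 1.4805×10⁻³ m².
P = εσAT⁴ = 0.9 × 5.670×10⁻⁸ × 1.4805×10⁻³ × (84.0)⁴ = 3.76×10⁻³ W.

P ≈ 3.76×10⁻³ W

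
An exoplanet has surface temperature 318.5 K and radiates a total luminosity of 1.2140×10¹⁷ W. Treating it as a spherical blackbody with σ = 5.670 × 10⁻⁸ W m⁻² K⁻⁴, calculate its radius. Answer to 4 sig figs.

R ≈ 4.069×10⁶ m

L = 4πR²σT⁴ ⇒ R = √(L/(4πσT⁴)).
σT⁴ = 583.473 W/m², so R = √(1.2140×10¹⁷/(4π×583.473)) = 4.069×10⁶ m.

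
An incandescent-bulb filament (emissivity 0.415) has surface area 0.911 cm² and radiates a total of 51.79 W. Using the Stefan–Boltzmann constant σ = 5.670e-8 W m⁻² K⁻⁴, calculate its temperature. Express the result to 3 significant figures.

Area A = 0.911 cm² = 9.11×10⁻⁵ m².
P = εσAT⁴ ⇒ T = (P/(εσA))^(1/4) = (51.79/(0.415×5.670×10⁻⁸×9.11×10⁻⁵))^(1/4) = 2.22×10³ K.

T ≈ 2.22×10³ K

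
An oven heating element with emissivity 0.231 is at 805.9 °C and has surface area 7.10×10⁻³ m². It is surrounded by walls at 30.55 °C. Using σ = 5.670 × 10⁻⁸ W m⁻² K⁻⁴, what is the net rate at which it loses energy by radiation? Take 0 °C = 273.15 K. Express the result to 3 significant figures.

T = 805.9 °C + 273.15 = 1079.05 K.
Surroundings: T = 30.55 °C + 273.15 = 303.70 K.
Area A = 7.10×10⁻³ m².
Net radiated power P_net = εσA(T⁴ − T₀⁴) = 0.231×5.670×10⁻⁸×7.10×10⁻³×(1079.05⁴ − 303.70⁴).
T⁴ − T₀⁴ = 1.35571×10¹² − 8.50705×10⁹ = 1.34720×10¹² K⁴, so P_net = 125 W.

Net loss ≈ 125 W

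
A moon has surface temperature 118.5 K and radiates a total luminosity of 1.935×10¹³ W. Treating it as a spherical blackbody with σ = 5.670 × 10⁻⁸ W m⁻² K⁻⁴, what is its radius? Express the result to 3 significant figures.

L = 4πR²σT⁴ ⇒ R = √(L/(4πσT⁴)).
σT⁴ = 11.1804 W/m², so R = √(1.935×10¹³/(4π×11.1804)) = 3.71×10⁵ m.

R ≈ 3.71×10⁵ m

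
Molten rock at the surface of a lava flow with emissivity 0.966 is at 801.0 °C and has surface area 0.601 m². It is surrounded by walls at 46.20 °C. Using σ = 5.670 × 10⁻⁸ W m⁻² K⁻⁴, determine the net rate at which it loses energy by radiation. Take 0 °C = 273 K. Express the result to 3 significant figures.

Net loss ≈ 4.35×10⁴ W

T = 801.0 °C + 273 = 1074.0 K.
Surroundings: T = 46.20 °C + 273 = 319.20 K.
Area A = 0.601 m².
Net radiated power P_net = εσA(T⁴ − T₀⁴) = 0.966×5.670×10⁻⁸×0.601×(1074.0⁴ − 319.20⁴).
T⁴ − T₀⁴ = 1.33051×10¹² − 1.03813×10¹⁰ = 1.32013×10¹² K⁴, so P_net = 4.35×10⁴ W.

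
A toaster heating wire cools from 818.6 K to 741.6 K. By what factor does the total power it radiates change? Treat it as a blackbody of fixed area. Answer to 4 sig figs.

P ∝ T⁴, so P₂/P₁ = (T₂/T₁)⁴ = (741.6/818.6)⁴ = (0.905937)⁴ = 0.6736.

P₂/P₁ ≈ 0.6736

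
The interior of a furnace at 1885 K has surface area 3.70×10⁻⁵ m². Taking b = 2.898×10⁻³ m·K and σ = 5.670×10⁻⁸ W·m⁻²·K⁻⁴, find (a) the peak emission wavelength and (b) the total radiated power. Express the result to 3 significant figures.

λ_max ≈ 1.54 μm; P ≈ 26.5 W

(a) λ_max = b/T = 2.898×10⁻³/1885 = 1.537×10⁻⁶ m = 1.54 μm.
Area A = 3.70×10⁻⁵ m².
(b) P = σAT⁴ = 5.670×10⁻⁸×3.70×10⁻⁵×(1885)⁴ = 26.5 W.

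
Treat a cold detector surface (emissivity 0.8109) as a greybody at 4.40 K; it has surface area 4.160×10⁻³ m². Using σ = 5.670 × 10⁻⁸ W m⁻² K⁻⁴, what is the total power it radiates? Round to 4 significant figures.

Area A = 4.160×10⁻³ m².
P = εσAT⁴ = 0.8109 × 5.670×10⁻⁸ × 4.160×10⁻³ × (4.40)⁴ = 7.169×10⁻⁸ W.

P ≈ 7.169×10⁻⁸ W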